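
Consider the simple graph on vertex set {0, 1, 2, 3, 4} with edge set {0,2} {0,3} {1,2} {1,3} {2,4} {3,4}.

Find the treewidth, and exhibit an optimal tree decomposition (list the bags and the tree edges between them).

Treewidth 2.
Bags: B1 = {1, 2, 3}  B2 = {0, 2, 3}  B3 = {2, 3, 4}
Tree: B1–B2, B2–B3

The largest bag has 3 vertices, giving width 2; this decomposition certifies tw(G) ≤ 2. For the lower bound, G contains the cycle 2–1–3–0–2, so G is not a forest; only forests have treewidth ≤ 1, hence tw(G) ≥ 2. The upper and lower bounds meet at 2, so that is the treewidth.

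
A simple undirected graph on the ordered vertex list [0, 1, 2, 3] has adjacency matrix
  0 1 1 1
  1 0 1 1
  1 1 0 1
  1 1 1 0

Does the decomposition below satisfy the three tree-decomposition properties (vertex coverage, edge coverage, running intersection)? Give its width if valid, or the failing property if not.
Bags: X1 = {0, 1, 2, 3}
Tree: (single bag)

Yes; width 3.

Every vertex of G appears in some bag (union = {0, 1, 2, 3}); every edge is covered by a bag; and for each vertex v the set of bags containing v is connected in the bag tree. The decomposition is therefore valid. The largest bag has 4 vertices, so the width is 3.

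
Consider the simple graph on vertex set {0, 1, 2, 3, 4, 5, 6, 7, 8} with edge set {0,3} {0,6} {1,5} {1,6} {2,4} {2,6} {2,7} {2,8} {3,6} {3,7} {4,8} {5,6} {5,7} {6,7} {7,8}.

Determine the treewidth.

2

A width-2 tree decomposition is:
Bags: B1 = {3, 6, 7}  B2 = {5, 6, 7}  B3 = {0, 3, 6}  B4 = {2, 6, 7}  B5 = {1, 5, 6}  B6 = {2, 7, 8}  B7 = {2, 4, 8}
Tree: B1–B2, B1–B3, B1–B4, B2–B5, B4–B6, B6–B7
Each bag holds 3 vertices, so the decomposition has width 2, which upper-bounds the treewidth. Conversely, {2, 4, 8} is a clique of size 3, and the vertices of any clique must share a bag in every tree decomposition; so some bag has ≥ 3 vertices and tw(G) ≥ 2. Combining the bounds, tw(G) = 2.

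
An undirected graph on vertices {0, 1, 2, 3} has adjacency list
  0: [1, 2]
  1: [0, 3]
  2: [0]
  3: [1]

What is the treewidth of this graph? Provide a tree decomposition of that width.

Every bag has size at most 2, so the width is 2 − 1 = 1 and tw(G) ≤ 1. Any graph with an edge has treewidth ≥ 1, and G has the edge 1–3. Therefore the treewidth is 1.

Treewidth 1.
One optimal decomposition is:
Bags: B1 = {1, 3}  B2 = {0, 1}  B3 = {0, 2}
Tree: B1–B2, B2–B3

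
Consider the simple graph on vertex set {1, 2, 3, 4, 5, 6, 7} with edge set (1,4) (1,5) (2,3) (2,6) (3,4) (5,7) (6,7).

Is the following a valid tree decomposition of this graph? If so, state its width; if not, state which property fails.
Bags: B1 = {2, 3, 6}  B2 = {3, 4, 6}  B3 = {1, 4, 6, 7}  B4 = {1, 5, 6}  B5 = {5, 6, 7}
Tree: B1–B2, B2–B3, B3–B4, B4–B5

A tree decomposition must satisfy three properties: every vertex lies in some bag; for every edge, both endpoints lie together in some bag; and for every vertex, the bags containing it form a connected subtree. Here bags containing vertex 7 are not connected in the tree, so the decomposition is invalid.

No — bags containing vertex 7 are not connected in the tree.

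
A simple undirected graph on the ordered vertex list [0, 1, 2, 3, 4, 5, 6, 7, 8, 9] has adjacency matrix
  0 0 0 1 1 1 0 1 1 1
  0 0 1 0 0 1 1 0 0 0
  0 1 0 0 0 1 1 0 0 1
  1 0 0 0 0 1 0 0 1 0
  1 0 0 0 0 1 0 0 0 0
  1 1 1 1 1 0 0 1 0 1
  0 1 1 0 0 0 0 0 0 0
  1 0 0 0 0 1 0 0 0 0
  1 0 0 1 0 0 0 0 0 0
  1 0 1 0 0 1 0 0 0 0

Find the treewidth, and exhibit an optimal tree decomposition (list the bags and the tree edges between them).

Treewidth 2.
One optimal decomposition is:
Bags: B1 = {0, 3, 5}  B2 = {0, 5, 9}  B3 = {2, 5, 9}  B4 = {0, 3, 8}  B5 = {0, 4, 5}  B6 = {1, 2, 5}  B7 = {0, 5, 7}  B8 = {1, 2, 6}
Tree: B1–B2, B2–B3, B1–B4, B1–B5, B3–B6, B1–B7, B6–B8

The largest bag has 3 vertices, giving width 2; this decomposition certifies tw(G) ≤ 2. Conversely, {0, 3, 8} is a clique of size 3, and the vertices of any clique must share a bag in every tree decomposition; so some bag has ≥ 3 vertices and tw(G) ≥ 2. Therefore the treewidth is 2.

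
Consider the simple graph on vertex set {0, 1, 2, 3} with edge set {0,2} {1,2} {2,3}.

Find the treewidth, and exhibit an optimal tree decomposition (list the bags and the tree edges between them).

Treewidth 1.
One such decomposition:
Bags: B1 = {2, 3}  B2 = {1, 2}  B3 = {0, 2}
Tree: B1–B2, B2–B3

Each bag holds 2 vertices, so the decomposition has width 1, which upper-bounds the treewidth. Since G has at least one edge (e.g. 3–2), it is not an edgeless graph, so tw(G) ≥ 1. Combining the bounds, tw(G) = 1.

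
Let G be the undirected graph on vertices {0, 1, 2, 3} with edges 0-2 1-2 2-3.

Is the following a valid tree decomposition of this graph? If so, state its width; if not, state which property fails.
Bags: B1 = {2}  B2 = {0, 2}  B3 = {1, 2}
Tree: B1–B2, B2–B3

No — vertex 3 appears in no bag.

A tree decomposition must satisfy three properties: every vertex lies in some bag; for every edge, both endpoints lie together in some bag; and for every vertex, the bags containing it form a connected subtree. Here vertex 3 appears in no bag, so the decomposition is invalid.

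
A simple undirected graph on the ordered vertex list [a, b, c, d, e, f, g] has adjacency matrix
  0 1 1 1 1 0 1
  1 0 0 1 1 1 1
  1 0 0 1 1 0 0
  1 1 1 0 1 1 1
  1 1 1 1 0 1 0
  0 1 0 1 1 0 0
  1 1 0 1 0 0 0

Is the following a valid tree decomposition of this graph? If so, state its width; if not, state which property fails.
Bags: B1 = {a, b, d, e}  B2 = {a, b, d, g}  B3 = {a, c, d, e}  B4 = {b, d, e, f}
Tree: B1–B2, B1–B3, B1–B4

Every vertex of G appears in some bag (union = {a, b, c, d, e, f, g}); every edge is covered by a bag; and for each vertex v the set of bags containing v is connected in the bag tree. The decomposition is therefore valid. The largest bag has 4 vertices, so the width is 3.

Yes; width 3.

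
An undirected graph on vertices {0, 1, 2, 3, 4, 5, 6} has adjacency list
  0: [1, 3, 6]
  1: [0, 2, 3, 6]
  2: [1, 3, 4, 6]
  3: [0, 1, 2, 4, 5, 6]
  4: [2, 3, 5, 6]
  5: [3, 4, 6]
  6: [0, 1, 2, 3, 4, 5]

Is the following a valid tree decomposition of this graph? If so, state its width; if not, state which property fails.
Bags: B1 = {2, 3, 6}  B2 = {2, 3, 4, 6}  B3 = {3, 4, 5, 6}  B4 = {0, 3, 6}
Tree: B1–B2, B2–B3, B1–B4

A tree decomposition must satisfy three properties: every vertex lies in some bag; for every edge, both endpoints lie together in some bag; and for every vertex, the bags containing it form a connected subtree. Here vertex 1 appears in no bag, so the decomposition is invalid.

No — vertex 1 appears in no bag.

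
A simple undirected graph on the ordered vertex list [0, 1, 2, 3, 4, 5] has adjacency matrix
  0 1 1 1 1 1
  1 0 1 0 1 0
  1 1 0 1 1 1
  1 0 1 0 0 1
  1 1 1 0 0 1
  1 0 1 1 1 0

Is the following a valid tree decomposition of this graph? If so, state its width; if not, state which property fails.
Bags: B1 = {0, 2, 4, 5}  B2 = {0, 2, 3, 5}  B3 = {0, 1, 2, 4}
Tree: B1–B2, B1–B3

Yes; width 3.

Vertex coverage: the bags together contain {0, 1, 2, 3, 4, 5}, the full vertex set. Edge coverage: each edge of G has both endpoints in at least one bag. Running intersection: for every vertex, the bags containing it form a connected subtree. All three properties hold, so this is a valid tree decomposition of width max|bag| − 1 = 3, and hence tw(G) ≤ 3.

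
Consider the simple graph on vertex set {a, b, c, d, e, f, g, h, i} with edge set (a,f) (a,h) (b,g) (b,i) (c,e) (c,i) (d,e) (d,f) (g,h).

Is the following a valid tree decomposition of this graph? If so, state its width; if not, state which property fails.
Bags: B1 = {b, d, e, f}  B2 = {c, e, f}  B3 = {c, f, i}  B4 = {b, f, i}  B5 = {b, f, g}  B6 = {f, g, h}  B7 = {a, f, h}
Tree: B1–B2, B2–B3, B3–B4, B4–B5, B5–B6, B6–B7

No — bags containing vertex b are not connected in the tree.

A tree decomposition must satisfy three properties: every vertex lies in some bag; for every edge, both endpoints lie together in some bag; and for every vertex, the bags containing it form a connected subtree. Here bags containing vertex b are not connected in the tree, so the decomposition is invalid.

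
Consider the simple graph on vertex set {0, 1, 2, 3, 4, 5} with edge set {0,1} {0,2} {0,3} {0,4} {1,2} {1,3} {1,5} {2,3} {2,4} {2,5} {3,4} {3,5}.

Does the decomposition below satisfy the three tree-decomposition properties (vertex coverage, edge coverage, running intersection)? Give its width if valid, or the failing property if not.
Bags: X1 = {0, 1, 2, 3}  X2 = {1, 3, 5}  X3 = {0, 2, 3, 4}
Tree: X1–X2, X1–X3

A tree decomposition must satisfy three properties: every vertex lies in some bag; for every edge, both endpoints lie together in some bag; and for every vertex, the bags containing it form a connected subtree. Here edge (2,5) lies in no bag, so the decomposition is invalid.

No — edge (2,5) lies in no bag.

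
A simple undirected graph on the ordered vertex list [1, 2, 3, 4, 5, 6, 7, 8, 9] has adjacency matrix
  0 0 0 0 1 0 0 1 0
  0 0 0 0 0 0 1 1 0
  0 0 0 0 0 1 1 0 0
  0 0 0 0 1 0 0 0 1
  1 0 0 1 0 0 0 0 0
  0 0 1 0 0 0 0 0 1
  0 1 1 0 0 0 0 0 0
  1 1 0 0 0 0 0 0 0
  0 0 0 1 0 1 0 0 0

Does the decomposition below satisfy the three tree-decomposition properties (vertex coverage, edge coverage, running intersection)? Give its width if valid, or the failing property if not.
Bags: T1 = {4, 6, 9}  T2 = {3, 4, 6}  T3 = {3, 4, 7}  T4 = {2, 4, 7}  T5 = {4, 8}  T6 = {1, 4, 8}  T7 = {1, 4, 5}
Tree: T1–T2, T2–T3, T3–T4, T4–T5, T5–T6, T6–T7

A tree decomposition must satisfy three properties: every vertex lies in some bag; for every edge, both endpoints lie together in some bag; and for every vertex, the bags containing it form a connected subtree. Here edge (2,8) lies in no bag, so the decomposition is invalid.

No — edge (2,8) lies in no bag.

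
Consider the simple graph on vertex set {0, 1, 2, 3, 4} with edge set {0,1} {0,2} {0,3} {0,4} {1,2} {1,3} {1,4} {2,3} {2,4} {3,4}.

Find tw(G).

4

A width-4 tree decomposition is:
Bags: B1 = {0, 1, 2, 3, 4}
Tree: (single bag)
A single bag containing all 5 vertices is trivially a valid decomposition of width 4. For the lower bound, the 5 vertices {0, 1, 2, 3, 4} are pairwise adjacent, and any tree decomposition puts a clique entirely inside one bag — forcing width ≥ 4. Therefore the treewidth is 4.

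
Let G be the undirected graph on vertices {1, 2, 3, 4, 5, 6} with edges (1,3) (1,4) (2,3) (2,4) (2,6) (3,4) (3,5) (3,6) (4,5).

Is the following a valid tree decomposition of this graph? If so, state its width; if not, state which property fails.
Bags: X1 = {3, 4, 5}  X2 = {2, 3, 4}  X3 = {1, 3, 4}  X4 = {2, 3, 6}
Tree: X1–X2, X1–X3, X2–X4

Yes; width 2.

Vertex coverage: the bags together contain {1, 2, 3, 4, 5, 6}, the full vertex set. Edge coverage: each edge of G has both endpoints in at least one bag. Running intersection: for every vertex, the bags containing it form a connected subtree. All three properties hold, so this is a valid tree decomposition of width max|bag| − 1 = 2, and hence tw(G) ≤ 2.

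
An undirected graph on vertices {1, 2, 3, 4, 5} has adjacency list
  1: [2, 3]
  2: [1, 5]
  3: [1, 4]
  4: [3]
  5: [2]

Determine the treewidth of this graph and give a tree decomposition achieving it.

Every bag has size at most 2, so the width is 2 − 1 = 1 and tw(G) ≤ 1. Any graph with an edge has treewidth ≥ 1, and G has the edge 4–3. Therefore the treewidth is 1.

Treewidth 1.
One optimal decomposition is:
Bags: B1 = {3, 4}  B2 = {1, 3}  B3 = {1, 2}  B4 = {2, 5}
Tree: B1–B2, B2–B3, B3–B4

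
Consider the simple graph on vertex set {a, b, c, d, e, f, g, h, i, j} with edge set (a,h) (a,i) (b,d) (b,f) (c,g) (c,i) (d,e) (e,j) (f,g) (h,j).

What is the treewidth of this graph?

A width-2 tree decomposition is:
Bags: B1 = {b, d, f}  B2 = {d, e, f}  B3 = {e, f, j}  B4 = {f, h, j}  B5 = {a, f, h}  B6 = {a, f, i}  B7 = {c, f, i}  B8 = {c, f, g}
Tree: B1–B2, B2–B3, B3–B4, B4–B5, B5–B6, B6–B7, B7–B8
Every bag has size at most 3, so the width is 3 − 1 = 2 and tw(G) ≤ 2. The edges f–b–d–e–j–h–a–i–c–g–f form a cycle, so G is not a tree and its treewidth is at least 2. Hence tw(G) = 2 exactly.

2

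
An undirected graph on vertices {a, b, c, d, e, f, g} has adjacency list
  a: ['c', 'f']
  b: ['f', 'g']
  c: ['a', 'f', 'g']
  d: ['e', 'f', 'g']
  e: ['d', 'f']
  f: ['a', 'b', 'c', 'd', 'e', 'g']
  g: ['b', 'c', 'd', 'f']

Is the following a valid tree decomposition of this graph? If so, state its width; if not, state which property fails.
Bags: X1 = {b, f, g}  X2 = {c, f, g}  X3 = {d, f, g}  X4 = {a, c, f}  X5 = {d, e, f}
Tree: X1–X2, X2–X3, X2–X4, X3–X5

Yes; width 2.

Every vertex of G appears in some bag (union = {a, b, c, d, e, f, g}); every edge is covered by a bag; and for each vertex v the set of bags containing v is connected in the bag tree. The decomposition is therefore valid. The largest bag has 3 vertices, so the width is 2.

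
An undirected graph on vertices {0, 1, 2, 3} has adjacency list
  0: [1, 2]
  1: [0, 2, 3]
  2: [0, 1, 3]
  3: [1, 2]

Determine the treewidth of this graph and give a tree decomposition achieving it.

Each bag holds 3 vertices, so the decomposition has width 2, which upper-bounds the treewidth. For the lower bound, the 3 vertices {0, 1, 2} are pairwise adjacent, and any tree decomposition puts a clique entirely inside one bag — forcing width ≥ 2. The upper and lower bounds meet at 2, so that is the treewidth.

Treewidth 2.
One optimal decomposition is:
Bags: B1 = {1, 2, 3}  B2 = {0, 1, 2}
Tree: B1–B2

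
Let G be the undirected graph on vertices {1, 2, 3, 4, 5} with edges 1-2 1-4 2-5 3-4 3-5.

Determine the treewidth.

A width-2 tree decomposition is:
Bags: B1 = {1, 3, 4}  B2 = {1, 2, 3}  B3 = {2, 3, 5}
Tree: B1–B2, B2–B3
Every bag has size at most 3, so the width is 3 − 1 = 2 and tw(G) ≤ 2. For the lower bound, G contains the cycle 3–4–1–2–5–3, so G is not a forest; only forests have treewidth ≤ 1, hence tw(G) ≥ 2. Combining the bounds, tw(G) = 2.

2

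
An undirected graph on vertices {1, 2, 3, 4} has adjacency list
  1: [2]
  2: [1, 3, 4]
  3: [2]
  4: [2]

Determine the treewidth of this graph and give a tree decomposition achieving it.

Each bag holds 2 vertices, so the decomposition has width 1, which upper-bounds the treewidth. Since G has at least one edge (e.g. 4–2), it is not an edgeless graph, so tw(G) ≥ 1. Combining the bounds, tw(G) = 1.

Treewidth 1.
One optimal decomposition is:
Bags: B1 = {2, 4}  B2 = {2, 3}  B3 = {1, 2}
Tree: B1–B2, B1–B3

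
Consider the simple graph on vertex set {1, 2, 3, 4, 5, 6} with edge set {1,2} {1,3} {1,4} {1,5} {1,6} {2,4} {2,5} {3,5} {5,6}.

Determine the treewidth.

A width-2 tree decomposition is:
Bags: B1 = {1, 2, 5}  B2 = {1, 2, 4}  B3 = {1, 5, 6}  B4 = {1, 3, 5}
Tree: B1–B2, B1–B3, B3–B4
Every bag has size at most 3, so the width is 3 − 1 = 2 and tw(G) ≤ 2. For the lower bound, the 3 vertices {1, 2, 4} are pairwise adjacent, and any tree decomposition puts a clique entirely inside one bag — forcing width ≥ 2. Hence tw(G) = 2 exactly.

2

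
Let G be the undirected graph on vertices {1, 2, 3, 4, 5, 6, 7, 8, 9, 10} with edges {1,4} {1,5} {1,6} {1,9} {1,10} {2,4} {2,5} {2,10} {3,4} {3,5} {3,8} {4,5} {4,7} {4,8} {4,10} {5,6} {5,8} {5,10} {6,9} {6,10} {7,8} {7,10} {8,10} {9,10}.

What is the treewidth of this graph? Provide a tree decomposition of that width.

Treewidth 3.
One such decomposition:
Bags: B1 = {4, 5, 8, 10}  B2 = {1, 4, 5, 10}  B3 = {2, 4, 5, 10}  B4 = {3, 4, 5, 8}  B5 = {4, 7, 8, 10}  B6 = {1, 5, 6, 10}  B7 = {1, 6, 9, 10}
Tree: B1–B2, B1–B3, B1–B4, B1–B5, B2–B6, B6–B7

Each bag holds 4 vertices, so the decomposition has width 3, which upper-bounds the treewidth. On the other hand G contains the 4-clique {1, 6, 9, 10}. A clique must lie in a single bag of any decomposition, so no decomposition can have width below 3. Hence tw(G) = 3 exactly.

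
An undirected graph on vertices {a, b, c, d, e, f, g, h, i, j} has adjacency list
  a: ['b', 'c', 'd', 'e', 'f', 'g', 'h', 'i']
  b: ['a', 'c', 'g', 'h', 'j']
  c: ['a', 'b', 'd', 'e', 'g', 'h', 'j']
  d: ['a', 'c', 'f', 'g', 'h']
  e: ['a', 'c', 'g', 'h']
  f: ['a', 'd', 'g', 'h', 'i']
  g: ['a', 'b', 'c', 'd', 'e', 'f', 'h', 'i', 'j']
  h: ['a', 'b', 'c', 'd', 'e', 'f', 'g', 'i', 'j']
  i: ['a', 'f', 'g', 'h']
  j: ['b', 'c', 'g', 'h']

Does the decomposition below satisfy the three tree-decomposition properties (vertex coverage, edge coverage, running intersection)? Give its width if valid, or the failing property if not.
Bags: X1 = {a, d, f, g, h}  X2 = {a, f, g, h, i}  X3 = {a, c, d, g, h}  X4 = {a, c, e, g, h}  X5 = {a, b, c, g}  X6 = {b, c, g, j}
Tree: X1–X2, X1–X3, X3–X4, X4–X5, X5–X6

A tree decomposition must satisfy three properties: every vertex lies in some bag; for every edge, both endpoints lie together in some bag; and for every vertex, the bags containing it form a connected subtree. Here edge (h,b) lies in no bag, so the decomposition is invalid.

No — edge (h,b) lies in no bag.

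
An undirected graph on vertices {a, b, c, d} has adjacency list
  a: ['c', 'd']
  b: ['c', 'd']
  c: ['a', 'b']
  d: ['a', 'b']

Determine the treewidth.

2

A width-2 tree decomposition is:
Bags: B1 = {a, c, d}  B2 = {b, c, d}
Tree: B1–B2
The largest bag has 3 vertices, giving width 2; this decomposition certifies tw(G) ≤ 2. For the lower bound, G contains the cycle d–a–c–b–d, so G is not a forest; only forests have treewidth ≤ 1, hence tw(G) ≥ 2. The upper and lower bounds meet at 2, so that is the treewidth.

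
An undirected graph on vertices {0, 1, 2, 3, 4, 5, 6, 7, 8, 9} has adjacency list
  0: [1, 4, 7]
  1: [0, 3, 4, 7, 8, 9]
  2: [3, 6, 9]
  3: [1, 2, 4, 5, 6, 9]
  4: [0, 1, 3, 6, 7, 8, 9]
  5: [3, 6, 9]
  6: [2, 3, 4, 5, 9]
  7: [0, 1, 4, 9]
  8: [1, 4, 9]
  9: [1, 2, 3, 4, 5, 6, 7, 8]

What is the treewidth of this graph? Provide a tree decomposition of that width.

Treewidth 3.
One such decomposition:
Bags: B1 = {1, 4, 8, 9}  B2 = {1, 4, 7, 9}  B3 = {1, 3, 4, 9}  B4 = {0, 1, 4, 7}  B5 = {3, 4, 6, 9}  B6 = {2, 3, 6, 9}  B7 = {3, 5, 6, 9}
Tree: B1–B2, B1–B3, B2–B4, B3–B5, B5–B6, B6–B7

Every bag has size at most 4, so the width is 4 − 1 = 3 and tw(G) ≤ 3. On the other hand G contains the 4-clique {0, 1, 4, 7}. A clique must lie in a single bag of any decomposition, so no decomposition can have width below 3. Therefore the treewidth is 3.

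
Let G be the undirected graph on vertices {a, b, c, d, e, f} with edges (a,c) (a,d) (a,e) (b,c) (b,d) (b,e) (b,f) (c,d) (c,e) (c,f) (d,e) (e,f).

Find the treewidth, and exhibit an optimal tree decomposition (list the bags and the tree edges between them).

Every bag has size at most 4, so the width is 4 − 1 = 3 and tw(G) ≤ 3. For the lower bound, the 4 vertices {a, c, d, e} are pairwise adjacent, and any tree decomposition puts a clique entirely inside one bag — forcing width ≥ 3. Hence tw(G) = 3 exactly.

Treewidth 3.
One such decomposition:
Bags: B1 = {b, c, e, f}  B2 = {b, c, d, e}  B3 = {a, c, d, e}
Tree: B1–B2, B2–B3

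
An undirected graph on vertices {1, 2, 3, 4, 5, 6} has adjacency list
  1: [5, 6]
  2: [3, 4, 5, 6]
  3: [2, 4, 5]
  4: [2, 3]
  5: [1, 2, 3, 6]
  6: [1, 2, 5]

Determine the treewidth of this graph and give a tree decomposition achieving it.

Treewidth 2.
One such decomposition:
Bags: B1 = {2, 5, 6}  B2 = {1, 5, 6}  B3 = {2, 3, 5}  B4 = {2, 3, 4}
Tree: B1–B2, B1–B3, B3–B4

Every bag has size at most 3, so the width is 3 − 1 = 2 and tw(G) ≤ 2. Conversely, {1, 5, 6} is a clique of size 3, and the vertices of any clique must share a bag in every tree decomposition; so some bag has ≥ 3 vertices and tw(G) ≥ 2. Hence tw(G) = 2 exactly.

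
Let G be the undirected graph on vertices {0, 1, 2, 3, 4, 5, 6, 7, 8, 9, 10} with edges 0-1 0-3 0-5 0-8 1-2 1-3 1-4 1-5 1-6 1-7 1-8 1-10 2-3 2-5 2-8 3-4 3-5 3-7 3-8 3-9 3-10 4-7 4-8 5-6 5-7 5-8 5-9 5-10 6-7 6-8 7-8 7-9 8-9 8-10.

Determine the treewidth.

A width-4 tree decomposition is:
Bags: B1 = {1, 3, 4, 7, 8}  B2 = {1, 3, 5, 7, 8}  B3 = {0, 1, 3, 5, 8}  B4 = {3, 5, 7, 8, 9}  B5 = {1, 3, 5, 8, 10}  B6 = {1, 5, 6, 7, 8}  B7 = {1, 2, 3, 5, 8}
Tree: B1–B2, B2–B3, B2–B4, B2–B5, B2–B6, B3–B7
Each bag holds 5 vertices, so the decomposition has width 4, which upper-bounds the treewidth. On the other hand G contains the 5-clique {1, 3, 4, 7, 8}. A clique must lie in a single bag of any decomposition, so no decomposition can have width below 4. The upper and lower bounds meet at 4, so that is the treewidth.

4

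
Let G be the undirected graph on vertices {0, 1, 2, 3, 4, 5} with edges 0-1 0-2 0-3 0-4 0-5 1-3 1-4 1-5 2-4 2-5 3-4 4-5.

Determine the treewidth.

3

A width-3 tree decomposition is:
Bags: B1 = {0, 2, 4, 5}  B2 = {0, 1, 4, 5}  B3 = {0, 1, 3, 4}
Tree: B1–B2, B2–B3
Every bag has size at most 4, so the width is 4 − 1 = 3 and tw(G) ≤ 3. For the lower bound, the 4 vertices {0, 1, 3, 4} are pairwise adjacent, and any tree decomposition puts a clique entirely inside one bag — forcing width ≥ 3. The upper and lower bounds meet at 3, so that is the treewidth.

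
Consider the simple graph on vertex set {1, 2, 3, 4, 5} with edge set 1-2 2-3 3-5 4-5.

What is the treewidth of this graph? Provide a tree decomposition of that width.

Treewidth 1.
One optimal decomposition is:
Bags: B1 = {1, 2}  B2 = {2, 3}  B3 = {3, 5}  B4 = {4, 5}
Tree: B1–B2, B2–B3, B3–B4

Each bag holds 2 vertices, so the decomposition has width 1, which upper-bounds the treewidth. G has an edge, so its treewidth is at least 1. Hence tw(G) = 1 exactly.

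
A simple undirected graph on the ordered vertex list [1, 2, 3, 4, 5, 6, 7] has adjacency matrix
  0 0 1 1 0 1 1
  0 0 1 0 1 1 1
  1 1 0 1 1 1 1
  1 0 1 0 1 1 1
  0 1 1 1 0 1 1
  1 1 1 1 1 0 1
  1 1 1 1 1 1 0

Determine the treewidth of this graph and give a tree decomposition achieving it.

The largest bag has 5 vertices, giving width 4; this decomposition certifies tw(G) ≤ 4. Conversely, {2, 3, 5, 6, 7} is a clique of size 5, and the vertices of any clique must share a bag in every tree decomposition; so some bag has ≥ 5 vertices and tw(G) ≥ 4. The upper and lower bounds meet at 4, so that is the treewidth.

Treewidth 4.
Bags: B1 = {3, 4, 5, 6, 7}  B2 = {1, 3, 4, 6, 7}  B3 = {2, 3, 5, 6, 7}
Tree: B1–B2, B1–B3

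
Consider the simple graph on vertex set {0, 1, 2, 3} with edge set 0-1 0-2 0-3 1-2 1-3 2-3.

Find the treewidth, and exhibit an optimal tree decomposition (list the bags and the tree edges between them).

With just one bag of size 4, the width is 4 − 1 = 3, so tw(G) ≤ 3. Conversely, {0, 1, 2, 3} is a clique of size 4, and the vertices of any clique must share a bag in every tree decomposition; so some bag has ≥ 4 vertices and tw(G) ≥ 3. Therefore the treewidth is 3.

Treewidth 3.
Bags: B1 = {0, 1, 2, 3}
Tree: (single bag)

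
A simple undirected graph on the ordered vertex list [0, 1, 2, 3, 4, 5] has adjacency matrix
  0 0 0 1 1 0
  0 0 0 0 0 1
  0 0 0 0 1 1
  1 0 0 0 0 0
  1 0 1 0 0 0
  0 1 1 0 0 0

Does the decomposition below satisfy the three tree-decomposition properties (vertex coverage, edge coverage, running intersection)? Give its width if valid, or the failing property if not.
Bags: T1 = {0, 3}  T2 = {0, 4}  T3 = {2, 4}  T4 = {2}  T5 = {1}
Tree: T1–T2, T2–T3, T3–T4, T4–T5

No — vertex 5 appears in no bag.

A tree decomposition must satisfy three properties: every vertex lies in some bag; for every edge, both endpoints lie together in some bag; and for every vertex, the bags containing it form a connected subtree. Here vertex 5 appears in no bag, so the decomposition is invalid.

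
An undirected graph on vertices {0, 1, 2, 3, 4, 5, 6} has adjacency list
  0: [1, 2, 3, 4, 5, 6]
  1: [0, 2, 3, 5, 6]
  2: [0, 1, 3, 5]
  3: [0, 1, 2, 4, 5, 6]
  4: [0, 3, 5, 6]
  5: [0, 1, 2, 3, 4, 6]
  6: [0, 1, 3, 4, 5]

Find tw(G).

4

A width-4 tree decomposition is:
Bags: B1 = {0, 1, 2, 3, 5}  B2 = {0, 1, 3, 5, 6}  B3 = {0, 3, 4, 5, 6}
Tree: B1–B2, B2–B3
Each bag holds 5 vertices, so the decomposition has width 4, which upper-bounds the treewidth. On the other hand G contains the 5-clique {0, 1, 2, 3, 5}. A clique must lie in a single bag of any decomposition, so no decomposition can have width below 4. Hence tw(G) = 4 exactly.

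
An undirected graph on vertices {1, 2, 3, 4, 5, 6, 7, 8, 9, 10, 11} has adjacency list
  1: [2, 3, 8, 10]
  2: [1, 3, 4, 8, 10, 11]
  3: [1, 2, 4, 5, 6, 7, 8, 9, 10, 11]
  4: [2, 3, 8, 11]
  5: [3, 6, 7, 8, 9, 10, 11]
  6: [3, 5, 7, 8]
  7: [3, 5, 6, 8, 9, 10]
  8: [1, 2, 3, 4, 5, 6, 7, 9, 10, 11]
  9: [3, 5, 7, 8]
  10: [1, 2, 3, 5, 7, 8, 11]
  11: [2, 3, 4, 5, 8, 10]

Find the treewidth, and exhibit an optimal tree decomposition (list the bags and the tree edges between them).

Treewidth 4.
One optimal decomposition is:
Bags: B1 = {3, 5, 7, 8, 10}  B2 = {3, 5, 6, 7, 8}  B3 = {3, 5, 7, 8, 9}  B4 = {3, 5, 8, 10, 11}  B5 = {2, 3, 8, 10, 11}  B6 = {2, 3, 4, 8, 11}  B7 = {1, 2, 3, 8, 10}
Tree: B1–B2, B1–B3, B1–B4, B4–B5, B5–B6, B5–B7

Every bag has size at most 5, so the width is 5 − 1 = 4 and tw(G) ≤ 4. For the lower bound, the 5 vertices {1, 2, 3, 8, 10} are pairwise adjacent, and any tree decomposition puts a clique entirely inside one bag — forcing width ≥ 4. Hence tw(G) = 4 exactly.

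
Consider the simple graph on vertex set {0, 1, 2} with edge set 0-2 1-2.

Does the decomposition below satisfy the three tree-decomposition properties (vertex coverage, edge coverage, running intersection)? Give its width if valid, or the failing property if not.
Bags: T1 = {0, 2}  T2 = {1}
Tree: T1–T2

A tree decomposition must satisfy three properties: every vertex lies in some bag; for every edge, both endpoints lie together in some bag; and for every vertex, the bags containing it form a connected subtree. Here edge (2,1) lies in no bag, so the decomposition is invalid.

No — edge (2,1) lies in no bag.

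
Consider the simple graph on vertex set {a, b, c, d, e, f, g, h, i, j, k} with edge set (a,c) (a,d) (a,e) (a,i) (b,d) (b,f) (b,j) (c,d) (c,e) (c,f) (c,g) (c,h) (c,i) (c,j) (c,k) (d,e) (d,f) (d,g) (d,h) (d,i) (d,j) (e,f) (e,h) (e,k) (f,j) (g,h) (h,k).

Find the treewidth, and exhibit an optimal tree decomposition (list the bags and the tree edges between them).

The largest bag has 4 vertices, giving width 3; this decomposition certifies tw(G) ≤ 3. For the lower bound, the 4 vertices {c, d, g, h} are pairwise adjacent, and any tree decomposition puts a clique entirely inside one bag — forcing width ≥ 3. The upper and lower bounds meet at 3, so that is the treewidth.

Treewidth 3.
One optimal decomposition is:
Bags: B1 = {c, d, e, h}  B2 = {c, d, g, h}  B3 = {c, d, e, f}  B4 = {c, d, f, j}  B5 = {a, c, d, e}  B6 = {c, e, h, k}  B7 = {a, c, d, i}  B8 = {b, d, f, j}
Tree: B1–B2, B1–B3, B3–B4, B1–B5, B1–B6, B5–B7, B4–B8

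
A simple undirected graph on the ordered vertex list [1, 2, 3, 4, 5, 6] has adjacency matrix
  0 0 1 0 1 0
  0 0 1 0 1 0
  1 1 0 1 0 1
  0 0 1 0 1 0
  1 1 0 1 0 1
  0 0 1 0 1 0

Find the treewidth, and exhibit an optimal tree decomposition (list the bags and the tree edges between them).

Every bag has size at most 3, so the width is 3 − 1 = 2 and tw(G) ≤ 2. Since 4–5–1–3–4 is a cycle in G, G is not acyclic. Forests are exactly the graphs of treewidth ≤ 1, so tw(G) ≥ 2. Therefore the treewidth is 2.

Treewidth 2.
One such decomposition:
Bags: B1 = {3, 4, 5}  B2 = {1, 3, 5}  B3 = {2, 3, 5}  B4 = {3, 5, 6}
Tree: B1–B2, B2–B3, B3–B4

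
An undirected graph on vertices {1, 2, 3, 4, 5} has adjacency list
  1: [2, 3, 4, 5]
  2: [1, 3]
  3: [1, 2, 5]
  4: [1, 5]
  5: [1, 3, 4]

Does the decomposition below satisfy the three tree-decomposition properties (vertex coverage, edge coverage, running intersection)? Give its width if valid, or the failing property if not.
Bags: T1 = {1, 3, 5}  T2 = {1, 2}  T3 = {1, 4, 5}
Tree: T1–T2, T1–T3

No — edge (3,2) lies in no bag.

A tree decomposition must satisfy three properties: every vertex lies in some bag; for every edge, both endpoints lie together in some bag; and for every vertex, the bags containing it form a connected subtree. Here edge (3,2) lies in no bag, so the decomposition is invalid.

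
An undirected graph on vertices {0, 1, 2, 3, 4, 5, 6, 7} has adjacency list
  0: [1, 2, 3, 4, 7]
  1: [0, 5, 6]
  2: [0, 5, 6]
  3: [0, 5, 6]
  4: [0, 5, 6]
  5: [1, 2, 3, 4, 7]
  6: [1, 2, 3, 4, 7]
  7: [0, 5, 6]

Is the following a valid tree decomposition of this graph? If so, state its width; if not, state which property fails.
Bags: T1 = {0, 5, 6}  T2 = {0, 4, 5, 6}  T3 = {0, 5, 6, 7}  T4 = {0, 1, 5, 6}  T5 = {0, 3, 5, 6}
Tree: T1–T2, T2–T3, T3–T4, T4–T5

No — vertex 2 appears in no bag.

A tree decomposition must satisfy three properties: every vertex lies in some bag; for every edge, both endpoints lie together in some bag; and for every vertex, the bags containing it form a connected subtree. Here vertex 2 appears in no bag, so the decomposition is invalid.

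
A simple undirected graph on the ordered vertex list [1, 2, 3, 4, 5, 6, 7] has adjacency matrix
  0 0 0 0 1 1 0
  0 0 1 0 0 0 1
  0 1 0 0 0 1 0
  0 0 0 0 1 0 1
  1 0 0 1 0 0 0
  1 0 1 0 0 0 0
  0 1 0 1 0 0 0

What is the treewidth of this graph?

2

A width-2 tree decomposition is:
Bags: B1 = {2, 4, 7}  B2 = {2, 4, 5}  B3 = {1, 2, 5}  B4 = {1, 2, 6}  B5 = {2, 3, 6}
Tree: B1–B2, B2–B3, B3–B4, B4–B5
Each bag holds 3 vertices, so the decomposition has width 2, which upper-bounds the treewidth. For the lower bound, G contains the cycle 2–7–4–5–1–6–3–2, so G is not a forest; only forests have treewidth ≤ 1, hence tw(G) ≥ 2. The upper and lower bounds meet at 2, so that is the treewidth.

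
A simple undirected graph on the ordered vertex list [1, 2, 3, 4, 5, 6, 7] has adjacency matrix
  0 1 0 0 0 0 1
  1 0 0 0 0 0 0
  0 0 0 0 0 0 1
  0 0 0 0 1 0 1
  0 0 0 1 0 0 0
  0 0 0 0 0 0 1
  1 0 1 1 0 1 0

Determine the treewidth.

1

A width-1 tree decomposition is:
Bags: B1 = {1, 7}  B2 = {3, 7}  B3 = {6, 7}  B4 = {1, 2}  B5 = {4, 7}  B6 = {4, 5}
Tree: B1–B2, B1–B3, B1–B4, B3–B5, B5–B6
The largest bag has 2 vertices, giving width 1; this decomposition certifies tw(G) ≤ 1. Any graph with an edge has treewidth ≥ 1, and G has the edge 1–7. Combining the bounds, tw(G) = 1.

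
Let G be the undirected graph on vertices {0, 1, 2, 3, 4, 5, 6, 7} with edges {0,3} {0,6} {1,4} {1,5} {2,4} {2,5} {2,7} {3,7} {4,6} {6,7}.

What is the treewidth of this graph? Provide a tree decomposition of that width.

Every bag has size at most 3, so the width is 3 − 1 = 2 and tw(G) ≤ 2. For the lower bound, G contains the cycle 3–0–6–7–3, so G is not a forest; only forests have treewidth ≤ 1, hence tw(G) ≥ 2. Combining the bounds, tw(G) = 2.

Treewidth 2.
One optimal decomposition is:
Bags: B1 = {0, 3, 7}  B2 = {0, 6, 7}  B3 = {2, 6, 7}  B4 = {2, 4, 6}  B5 = {2, 4, 5}  B6 = {1, 4, 5}
Tree: B1–B2, B2–B3, B3–B4, B4–B5, B5–B6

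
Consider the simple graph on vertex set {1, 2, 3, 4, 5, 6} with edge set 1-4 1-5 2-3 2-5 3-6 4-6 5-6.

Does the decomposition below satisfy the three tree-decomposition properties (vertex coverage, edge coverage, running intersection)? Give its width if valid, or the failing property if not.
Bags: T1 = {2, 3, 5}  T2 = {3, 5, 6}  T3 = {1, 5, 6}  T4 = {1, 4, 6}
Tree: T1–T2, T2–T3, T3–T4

Yes; width 2.

Every vertex of G appears in some bag (union = {1, 2, 3, 4, 5, 6}); every edge is covered by a bag; and for each vertex v the set of bags containing v is connected in the bag tree. The decomposition is therefore valid. The largest bag has 3 vertices, so the width is 2.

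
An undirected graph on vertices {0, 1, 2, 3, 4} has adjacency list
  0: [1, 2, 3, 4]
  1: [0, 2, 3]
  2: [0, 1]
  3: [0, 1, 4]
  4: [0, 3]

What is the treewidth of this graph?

A width-2 tree decomposition is:
Bags: B1 = {0, 1, 2}  B2 = {0, 1, 3}  B3 = {0, 3, 4}
Tree: B1–B2, B2–B3
The largest bag has 3 vertices, giving width 2; this decomposition certifies tw(G) ≤ 2. On the other hand G contains the 3-clique {0, 1, 2}. A clique must lie in a single bag of any decomposition, so no decomposition can have width below 2. Therefore the treewidth is 2.

2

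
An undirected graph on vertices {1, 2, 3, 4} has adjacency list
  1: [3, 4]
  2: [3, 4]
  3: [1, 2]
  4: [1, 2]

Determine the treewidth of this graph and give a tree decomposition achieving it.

Treewidth 2.
One optimal decomposition is:
Bags: B1 = {1, 2, 3}  B2 = {1, 2, 4}
Tree: B1–B2

The largest bag has 3 vertices, giving width 2; this decomposition certifies tw(G) ≤ 2. Since 2–3–1–4–2 is a cycle in G, G is not acyclic. Forests are exactly the graphs of treewidth ≤ 1, so tw(G) ≥ 2. Hence tw(G) = 2 exactly.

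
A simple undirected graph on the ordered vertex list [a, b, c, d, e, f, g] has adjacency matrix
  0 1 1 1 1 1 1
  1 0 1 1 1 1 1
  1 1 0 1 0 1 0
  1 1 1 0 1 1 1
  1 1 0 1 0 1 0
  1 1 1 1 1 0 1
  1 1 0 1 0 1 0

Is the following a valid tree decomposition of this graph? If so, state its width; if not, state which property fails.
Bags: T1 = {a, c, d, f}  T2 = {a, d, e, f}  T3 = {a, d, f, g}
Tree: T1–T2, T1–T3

A tree decomposition must satisfy three properties: every vertex lies in some bag; for every edge, both endpoints lie together in some bag; and for every vertex, the bags containing it form a connected subtree. Here vertex b appears in no bag, so the decomposition is invalid.

No — vertex b appears in no bag.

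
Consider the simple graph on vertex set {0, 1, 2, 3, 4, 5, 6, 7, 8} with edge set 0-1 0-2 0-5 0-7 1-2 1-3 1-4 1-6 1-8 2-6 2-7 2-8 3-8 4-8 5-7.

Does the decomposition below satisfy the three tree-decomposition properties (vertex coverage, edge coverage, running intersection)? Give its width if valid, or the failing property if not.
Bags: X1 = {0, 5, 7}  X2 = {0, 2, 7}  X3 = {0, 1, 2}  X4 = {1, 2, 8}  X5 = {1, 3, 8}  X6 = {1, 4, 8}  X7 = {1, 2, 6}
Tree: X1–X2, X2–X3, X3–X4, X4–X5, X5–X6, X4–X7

Vertex coverage: the bags together contain {0, 1, 2, 3, 4, 5, 6, 7, 8}, the full vertex set. Edge coverage: each edge of G has both endpoints in at least one bag. Running intersection: for every vertex, the bags containing it form a connected subtree. All three properties hold, so this is a valid tree decomposition of width max|bag| − 1 = 2, and hence tw(G) ≤ 2.

Yes; width 2.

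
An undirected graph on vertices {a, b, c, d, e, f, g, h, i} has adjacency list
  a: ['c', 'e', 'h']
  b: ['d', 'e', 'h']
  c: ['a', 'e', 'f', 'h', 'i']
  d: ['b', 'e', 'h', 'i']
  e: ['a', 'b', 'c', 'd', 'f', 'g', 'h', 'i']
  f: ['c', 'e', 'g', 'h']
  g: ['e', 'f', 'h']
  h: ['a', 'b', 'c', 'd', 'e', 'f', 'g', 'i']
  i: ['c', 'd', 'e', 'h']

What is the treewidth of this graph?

A width-3 tree decomposition is:
Bags: B1 = {e, f, g, h}  B2 = {c, e, f, h}  B3 = {a, c, e, h}  B4 = {c, e, h, i}  B5 = {d, e, h, i}  B6 = {b, d, e, h}
Tree: B1–B2, B2–B3, B3–B4, B4–B5, B5–B6
Each bag holds 4 vertices, so the decomposition has width 3, which upper-bounds the treewidth. For the lower bound, the 4 vertices {b, d, e, h} are pairwise adjacent, and any tree decomposition puts a clique entirely inside one bag — forcing width ≥ 3. Hence tw(G) = 3 exactly.

3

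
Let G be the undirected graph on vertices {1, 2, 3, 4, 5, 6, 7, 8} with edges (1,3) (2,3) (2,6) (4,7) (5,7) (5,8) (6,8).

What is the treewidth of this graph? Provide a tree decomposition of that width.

The largest bag has 2 vertices, giving width 1; this decomposition certifies tw(G) ≤ 1. Since G has at least one edge (e.g. 4–7), it is not an edgeless graph, so tw(G) ≥ 1. Combining the bounds, tw(G) = 1.

Treewidth 1.
Bags: B1 = {4, 7}  B2 = {5, 7}  B3 = {5, 8}  B4 = {6, 8}  B5 = {2, 6}  B6 = {2, 3}  B7 = {1, 3}
Tree: B1–B2, B2–B3, B3–B4, B4–B5, B5–B6, B6–B7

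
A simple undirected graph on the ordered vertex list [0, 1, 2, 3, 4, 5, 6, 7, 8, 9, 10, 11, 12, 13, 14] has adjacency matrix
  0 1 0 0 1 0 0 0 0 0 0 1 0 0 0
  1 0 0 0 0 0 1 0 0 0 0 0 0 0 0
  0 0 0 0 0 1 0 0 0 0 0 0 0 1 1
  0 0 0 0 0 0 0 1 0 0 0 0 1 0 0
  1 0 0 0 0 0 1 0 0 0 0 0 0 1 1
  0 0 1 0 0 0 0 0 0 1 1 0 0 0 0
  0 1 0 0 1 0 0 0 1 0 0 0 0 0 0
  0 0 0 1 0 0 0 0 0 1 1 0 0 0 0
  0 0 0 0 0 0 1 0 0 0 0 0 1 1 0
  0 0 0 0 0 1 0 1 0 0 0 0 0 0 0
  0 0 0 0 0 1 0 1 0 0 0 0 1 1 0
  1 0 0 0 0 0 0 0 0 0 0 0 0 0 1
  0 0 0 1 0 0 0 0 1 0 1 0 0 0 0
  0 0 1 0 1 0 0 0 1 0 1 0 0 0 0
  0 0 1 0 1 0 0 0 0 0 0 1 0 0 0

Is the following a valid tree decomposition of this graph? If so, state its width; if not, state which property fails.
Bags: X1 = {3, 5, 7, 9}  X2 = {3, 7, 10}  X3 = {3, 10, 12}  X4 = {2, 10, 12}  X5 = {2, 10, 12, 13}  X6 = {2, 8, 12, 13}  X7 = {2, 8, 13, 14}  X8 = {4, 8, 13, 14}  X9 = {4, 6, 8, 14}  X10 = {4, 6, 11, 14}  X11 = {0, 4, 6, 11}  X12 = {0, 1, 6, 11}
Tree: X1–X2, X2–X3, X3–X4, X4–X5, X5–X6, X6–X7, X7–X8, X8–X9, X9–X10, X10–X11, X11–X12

A tree decomposition must satisfy three properties: every vertex lies in some bag; for every edge, both endpoints lie together in some bag; and for every vertex, the bags containing it form a connected subtree. Here edge (5,10) lies in no bag, so the decomposition is invalid.

No — edge (5,10) lies in no bag.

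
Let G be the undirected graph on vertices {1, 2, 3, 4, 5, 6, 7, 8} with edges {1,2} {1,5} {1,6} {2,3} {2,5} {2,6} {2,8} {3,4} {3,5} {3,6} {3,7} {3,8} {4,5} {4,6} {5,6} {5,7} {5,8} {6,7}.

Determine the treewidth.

A width-3 tree decomposition is:
Bags: B1 = {2, 3, 5, 6}  B2 = {3, 5, 6, 7}  B3 = {1, 2, 5, 6}  B4 = {3, 4, 5, 6}  B5 = {2, 3, 5, 8}
Tree: B1–B2, B1–B3, B2–B4, B1–B5
Every bag has size at most 4, so the width is 4 − 1 = 3 and tw(G) ≤ 3. Conversely, {1, 2, 5, 6} is a clique of size 4, and the vertices of any clique must share a bag in every tree decomposition; so some bag has ≥ 4 vertices and tw(G) ≥ 3. Therefore the treewidth is 3.

3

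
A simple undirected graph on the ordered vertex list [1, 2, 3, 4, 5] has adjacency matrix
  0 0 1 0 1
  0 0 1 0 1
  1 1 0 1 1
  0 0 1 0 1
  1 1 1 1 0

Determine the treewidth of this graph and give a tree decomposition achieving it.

The largest bag has 3 vertices, giving width 2; this decomposition certifies tw(G) ≤ 2. For the lower bound, the 3 vertices {1, 3, 5} are pairwise adjacent, and any tree decomposition puts a clique entirely inside one bag — forcing width ≥ 2. Combining the bounds, tw(G) = 2.

Treewidth 2.
Bags: B1 = {1, 3, 5}  B2 = {2, 3, 5}  B3 = {3, 4, 5}
Tree: B1–B2, B2–B3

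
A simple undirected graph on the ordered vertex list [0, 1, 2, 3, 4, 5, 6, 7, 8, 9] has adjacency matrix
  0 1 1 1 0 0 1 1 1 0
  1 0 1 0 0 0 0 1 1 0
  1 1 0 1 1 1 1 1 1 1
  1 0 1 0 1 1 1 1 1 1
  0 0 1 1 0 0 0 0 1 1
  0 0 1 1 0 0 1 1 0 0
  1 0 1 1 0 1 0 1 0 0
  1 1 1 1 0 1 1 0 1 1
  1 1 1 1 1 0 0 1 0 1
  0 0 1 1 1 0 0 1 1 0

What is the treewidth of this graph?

4

A width-4 tree decomposition is:
Bags: B1 = {2, 3, 7, 8, 9}  B2 = {0, 2, 3, 7, 8}  B3 = {0, 2, 3, 6, 7}  B4 = {0, 1, 2, 7, 8}  B5 = {2, 3, 4, 8, 9}  B6 = {2, 3, 5, 6, 7}
Tree: B1–B2, B2–B3, B2–B4, B1–B5, B3–B6
The largest bag has 5 vertices, giving width 4; this decomposition certifies tw(G) ≤ 4. On the other hand G contains the 5-clique {0, 1, 2, 7, 8}. A clique must lie in a single bag of any decomposition, so no decomposition can have width below 4. Combining the bounds, tw(G) = 4.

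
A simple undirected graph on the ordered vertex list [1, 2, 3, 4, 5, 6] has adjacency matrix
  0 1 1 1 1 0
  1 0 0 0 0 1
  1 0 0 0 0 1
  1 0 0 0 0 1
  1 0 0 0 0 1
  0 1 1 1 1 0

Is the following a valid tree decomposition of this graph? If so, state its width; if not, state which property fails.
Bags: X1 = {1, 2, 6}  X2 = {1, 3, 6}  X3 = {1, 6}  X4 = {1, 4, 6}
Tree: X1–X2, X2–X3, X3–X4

No — vertex 5 appears in no bag.

A tree decomposition must satisfy three properties: every vertex lies in some bag; for every edge, both endpoints lie together in some bag; and for every vertex, the bags containing it form a connected subtree. Here vertex 5 appears in no bag, so the decomposition is invalid.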